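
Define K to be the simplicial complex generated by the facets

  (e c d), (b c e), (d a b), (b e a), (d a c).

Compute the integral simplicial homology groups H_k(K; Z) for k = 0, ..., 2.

H_0 = Z,  H_1 = Z,  H_2 = 0.

Order the vertices as a < b < c < d < e. Listing each simplex with vertices in this order, K has dimension 2 with simplices:

  0-simplices (5): a, b, c, d, e
  1-simplices (10): ab, ac, ad, ae, bc, bd, be, cd, ce, de
  2-simplices (5): abd, abe, acd, bce, cde

giving chain groups C_0 ≅ Z^5, C_1 ≅ Z^10, C_2 ≅ Z^5.

∂_1: C_1 → C_0 is given by ∂[p,q] = [q] − [p]. For instance
  ∂de = e − d.
The 5×10 boundary matrix has rank 4 and Smith normal form diag(1,1,1,1).

Boundary ∂_2: C_2 → C_1 maps a triangle to the signed sum of its edges. For instance
  ∂bce = ce − be + bc,
  ∂acd = cd − ad + ac.
The 10×5 boundary matrix has rank 5 and Smith normal form diag(1,1,1,1,1).

Now H_k = ker ∂_k / im ∂_{k+1}, so:

  H_0: rank C_0 − rank ∂_1 = 5 − 4 = 1, and the invariant factors of ∂_1 are all 1, so H_0 ≅ Z.
  H_1: rank ker ∂_1 − rank ∂_2 = (10 − 4) − 5 = 1, and the invariant factors of ∂_2 are all 1, so H_1 ≅ Z.
  H_2: rank ker ∂_2 − rank ∂_3 = (5 − 5) − 0 = 0, and there is no ∂_3, so H_2 ≅ 0.

(K is a triangulation of the Möbius band.)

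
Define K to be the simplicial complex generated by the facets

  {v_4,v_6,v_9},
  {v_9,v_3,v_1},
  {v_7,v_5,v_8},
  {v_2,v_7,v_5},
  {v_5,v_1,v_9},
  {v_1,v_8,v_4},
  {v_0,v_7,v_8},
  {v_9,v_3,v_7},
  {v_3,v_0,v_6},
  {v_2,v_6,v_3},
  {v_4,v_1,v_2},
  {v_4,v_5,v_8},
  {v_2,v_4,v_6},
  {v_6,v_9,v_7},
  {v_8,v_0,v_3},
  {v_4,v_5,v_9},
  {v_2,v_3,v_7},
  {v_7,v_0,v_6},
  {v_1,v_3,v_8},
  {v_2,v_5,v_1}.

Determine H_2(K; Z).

H_2 = 0.

Fix the vertex order v_0 < v_1 < v_2 < v_3 < v_4 < v_5 < v_6 < v_7 < v_8 < v_9 and write every simplex with vertices in increasing order. Then dim K = 2 and the simplices of K are:

  0-simplices (10): [v_0], [v_1], [v_2], [v_3], [v_4], [v_5], [v_6], [v_7], [v_8], [v_9]
  1-simplices (30): (30 of them)
  2-simplices (20): (20 of them)

giving chain groups C_0 ≅ Z^10, C_1 ≅ Z^30, C_2 ≅ Z^20.

∂_1: C_1 → C_0 is given by ∂[p,q] = [q] − [p].
This gives a 10×30 integer matrix of rank 9; reducing to Smith normal form yields diagonal entries (1,1,1,1,1,1,1,1,1).

∂_2: C_2 → C_1 sends each 2-simplex [p,q,r] to [q,r] − [p,r] + [p,q]. For instance
  ∂[v_0,v_6,v_7] = [v_6,v_7] − [v_0,v_7] + [v_0,v_6],
  ∂[v_0,v_7,v_8] = [v_7,v_8] − [v_0,v_8] + [v_0,v_7].
This gives a 30×20 integer matrix of rank 20; reducing to Smith normal form yields diagonal entries (1,1,1,1,1,1,1,1,1,1,1,1,1,1,1,1,1,1,1,2).

Reading off H_k = ker ∂_k / im ∂_{k+1}:

  H_2: rank ker ∂_2 − rank ∂_3 = (20 − 20) − 0 = 0, and there is no ∂_3, so H_2 = 0.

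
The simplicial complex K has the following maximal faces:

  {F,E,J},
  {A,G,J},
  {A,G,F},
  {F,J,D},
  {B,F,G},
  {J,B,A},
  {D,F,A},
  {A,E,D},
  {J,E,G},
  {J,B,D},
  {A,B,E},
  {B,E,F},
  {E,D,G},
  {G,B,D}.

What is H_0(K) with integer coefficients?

K has 7 vertices, 21 edges, 14 triangles.
rank ∂_0 = 0, rank ∂_1 = 6 ⇒ b_0 = 7 − 0 − 6 = 1; all invariant factors of ∂_1 are 1 so no torsion. So H_0 = Z.

H_0 ≅ Z.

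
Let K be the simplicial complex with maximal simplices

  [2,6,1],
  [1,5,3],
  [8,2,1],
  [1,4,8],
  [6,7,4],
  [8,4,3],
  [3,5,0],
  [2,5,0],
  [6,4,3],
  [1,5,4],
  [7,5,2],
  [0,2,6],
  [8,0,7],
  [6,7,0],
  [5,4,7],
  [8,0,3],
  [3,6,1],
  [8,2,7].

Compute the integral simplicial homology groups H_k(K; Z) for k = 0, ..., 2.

H_0 = Z,  H_1 = Z ⊕ Z/2,  H_2 = 0.

Order the vertices as 0 < 1 < 2 < 3 < 4 < 5 < 6 < 7 < 8. Listing each simplex with vertices in this order, K has dimension 2 with simplices:

  0-simplices (9): [0], [1], [2], [3], [4], [5], [6], [7], [8]
  1-simplices (27): (27 of them)
  2-simplices (18): [0,2,5], [0,2,6], [0,3,5], [0,3,8], [0,6,7], [0,7,8], [1,2,6], [1,2,8], [1,3,5], [1,3,6], [1,4,5], [1,4,8], [2,5,7], [2,7,8], [3,4,6], [3,4,8], [4,5,7], [4,6,7]

so the chain groups are C_0 ≅ Z^9, C_1 ≅ Z^27, C_2 ≅ Z^18.

Boundary ∂_1: C_1 → C_0 maps an edge to its endpoints' difference, ∂[p,q] = q − p. For instance
  ∂[0,6] = [6] − [0].
As a 9×27 matrix over Z this has rank 8, with invariant factors (1,1,1,1,1,1,1,1).

Boundary ∂_2: C_2 → C_1 sends each 2-simplex [p,q,r] to [q,r] − [p,r] + [p,q]. For instance
  ∂[1,4,8] = [4,8] − [1,8] + [1,4],
  ∂[0,2,6] = [2,6] − [0,6] + [0,2].
The resulting 27×18 matrix has rank 18, and its Smith normal form has invariant factors (1,1,1,1,1,1,1,1,1,1,1,1,1,1,1,1,1,2).

Computing H_k = (kernel of ∂_k) / (image of ∂_{k+1}):

  H_0: rank C_0 − rank ∂_1 = 9 − 8 = 1, and the invariant factors of ∂_1 are all 1, so H_0 = Z.
  H_1: rank ker ∂_1 − rank ∂_2 = (27 − 8) − 18 = 1, and ∂_2 has invariant factor 2 > 1, so H_1 = Z ⊕ Z/2.
  H_2: rank ker ∂_2 − rank ∂_3 = (18 − 18) − 0 = 0, and there is no ∂_3, so H_2 = 0.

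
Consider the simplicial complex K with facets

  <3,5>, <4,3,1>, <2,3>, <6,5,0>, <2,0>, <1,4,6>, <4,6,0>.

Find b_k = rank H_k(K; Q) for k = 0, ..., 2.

We work with the vertex ordering 0 < 1 < 2 < 3 < 4 < 5 < 6. The simplices of K, each written with vertices in increasing order, are:

  0-simplices (7): [0], [1], [2], [3], [4], [5], [6]
  1-simplices (12): [0,2], [0,4], [0,5], [0,6], [1,3], [1,4], [1,6], [2,3], [3,4], [3,5], [4,6], [5,6]
  2-simplices (4): [0,4,6], [0,5,6], [1,3,4], [1,4,6]

giving chain groups C_0 ≅ Z^7, C_1 ≅ Z^12, C_2 ≅ Z^4.

∂_1: C_1 → C_0 maps an edge to its endpoints' difference, ∂[p,q] = q − p. For instance
  ∂[2,3] = [3] − [2].
The resulting 7×12 matrix has rank 6, and its Smith normal form has invariant factors (1,1,1,1,1,1).

∂_2: C_2 → C_1 acts by ∂[p,q,r] = [q,r] − [p,r] + [p,q]. For instance
  ∂[1,3,4] = [3,4] − [1,4] + [1,3],
  ∂[0,5,6] = [5,6] − [0,6] + [0,5].
The 12×4 boundary matrix has rank 4 and Smith normal form diag(1,1,1,1).

Computing H_k = (kernel of ∂_k) / (image of ∂_{k+1}):

  H_0: rank C_0 − rank ∂_1 = 7 − 6 = 1, and the invariant factors of ∂_1 are all 1, so H_0 ≅ Z.
  H_1: rank ker ∂_1 − rank ∂_2 = (12 − 6) − 4 = 2, and the invariant factors of ∂_2 are all 1, so H_1 ≅ Z^2.
  H_2: rank ker ∂_2 − rank ∂_3 = (4 − 4) − 0 = 0, and there is no ∂_3, so H_2 ≅ 0.

As a check, the Euler characteristic is 7 − 12 + 4 = -1, which agrees with 1 − 2 + 0 = -1.

Hence the Betti numbers are b_0 = 1, b_1 = 2, b_2 = 0.

b_0 = 1, b_1 = 2, b_2 = 0.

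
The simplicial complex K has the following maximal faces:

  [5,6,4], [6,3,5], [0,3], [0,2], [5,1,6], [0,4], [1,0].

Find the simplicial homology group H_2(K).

H_2 = 0.

We work with the vertex ordering 0 < 1 < 2 < 3 < 4 < 5 < 6. The simplices of K, each written with vertices in increasing order, are:

  0-simplices (7): [0], [1], [2], [3], [4], [5], [6]
  1-simplices (11): [0,1], [0,2], [0,3], [0,4], [1,5], [1,6], [3,5], [3,6], [4,5], [4,6], [5,6]
  2-simplices (3): [1,5,6], [3,5,6], [4,5,6]

so the chain groups are C_0 ≅ Z^7, C_1 ≅ Z^11, C_2 ≅ Z^3.

∂_1: C_1 → C_0 is given by ∂[p,q] = [q] − [p]. For instance
  ∂[3,5] = [5] − [3].
The 7×11 boundary matrix has rank 6 and Smith normal form diag(1,1,1,1,1,1).

The boundary map ∂_2: C_2 → C_1 acts by ∂[p,q,r] = [q,r] − [p,r] + [p,q]. For instance
  ∂[4,5,6] = [5,6] − [4,6] + [4,5],
  ∂[3,5,6] = [5,6] − [3,6] + [3,5].
The 11×3 boundary matrix has rank 3 and Smith normal form diag(1,1,1).

Reading off H_k = ker ∂_k / im ∂_{k+1}:

  H_2: rank ker ∂_2 − rank ∂_3 = (3 − 3) − 0 = 0, and there is no ∂_3, so H_2 ≅ 0.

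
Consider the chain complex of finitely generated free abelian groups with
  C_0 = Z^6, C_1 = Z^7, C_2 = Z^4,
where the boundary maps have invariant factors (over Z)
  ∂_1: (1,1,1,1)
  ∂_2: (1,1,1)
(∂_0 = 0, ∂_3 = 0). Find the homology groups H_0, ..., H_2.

H_0 = Z^2,  H_1 = 0,  H_2 = Z.

H_0: b_0 = 6 − 0 − 4 = 2; torsion from ∂_1 factors > 1: none. So H_0 = Z^2.
H_1: b_1 = 7 − 4 − 3 = 0; torsion from ∂_2 factors > 1: none. So H_1 = 0.
H_2: b_2 = 4 − 3 − 0 = 1; torsion from ∂_3 factors > 1: none. So H_2 = Z.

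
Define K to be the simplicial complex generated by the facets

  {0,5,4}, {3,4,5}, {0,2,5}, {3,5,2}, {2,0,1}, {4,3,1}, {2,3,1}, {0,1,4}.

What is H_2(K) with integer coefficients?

Fix the vertex order 0 < 1 < 2 < 3 < 4 < 5 and write every simplex with vertices in increasing order. Then dim K = 2 and the simplices of K are:

  0-simplices (6): [0], [1], [2], [3], [4], [5]
  1-simplices (12): [0,1], [0,2], [0,4], [0,5], [1,2], [1,3], [1,4], [2,3], [2,5], [3,4], [3,5], [4,5]
  2-simplices (8): [0,1,2], [0,1,4], [0,2,5], [0,4,5], [1,2,3], [1,3,4], [2,3,5], [3,4,5]

so the chain groups are C_0 ≅ Z^6, C_1 ≅ Z^12, C_2 ≅ Z^8.

∂_1: C_1 → C_0 is given by ∂[p,q] = [q] − [p].
As a 6×12 matrix over Z this has rank 5, with invariant factors (1,1,1,1,1).

Boundary ∂_2: C_2 → C_1 maps a triangle to the signed sum of its edges. For instance
  ∂[1,2,3] = [2,3] − [1,3] + [1,2],
  ∂[0,1,4] = [1,4] − [0,4] + [0,1].
This gives a 12×8 integer matrix of rank 7; reducing to Smith normal form yields diagonal entries (1,1,1,1,1,1,1).

Now H_k = ker ∂_k / im ∂_{k+1}, so:

  H_2: rank ker ∂_2 − rank ∂_3 = (8 − 7) − 0 = 1, and there is no ∂_3, so H_2 = Z.

(K is a triangulation of the 2-sphere S^2.)

H_2 ≅ Z.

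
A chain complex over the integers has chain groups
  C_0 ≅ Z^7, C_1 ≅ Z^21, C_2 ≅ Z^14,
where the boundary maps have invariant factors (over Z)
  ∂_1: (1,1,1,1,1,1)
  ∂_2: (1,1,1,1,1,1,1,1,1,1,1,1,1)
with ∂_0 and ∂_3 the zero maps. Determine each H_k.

H_0 = Z,  H_1 = Z^2,  H_2 = Z.

H_0: b_0 = 7 − 0 − 6 = 1; torsion from ∂_1 factors > 1: none. So H_0 = Z.
H_1: b_1 = 21 − 6 − 13 = 2; torsion from ∂_2 factors > 1: none. So H_1 = Z^2.
H_2: b_2 = 14 − 13 − 0 = 1; torsion from ∂_3 factors > 1: none. So H_2 = Z.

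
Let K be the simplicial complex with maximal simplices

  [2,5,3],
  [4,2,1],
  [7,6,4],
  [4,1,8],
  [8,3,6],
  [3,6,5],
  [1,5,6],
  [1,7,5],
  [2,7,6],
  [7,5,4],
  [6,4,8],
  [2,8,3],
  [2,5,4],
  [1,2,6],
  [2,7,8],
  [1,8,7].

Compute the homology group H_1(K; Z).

H_1 = Z^2.

We work with the vertex ordering 1 < 2 < 3 < 4 < 5 < 6 < 7 < 8. The simplices of K, each written with vertices in increasing order, are:

  0-simplices (8): [1], [2], [3], [4], [5], [6], [7], [8]
  1-simplices (24): (24 of them)
  2-simplices (16): [1,2,4], [1,2,6], [1,4,8], [1,5,6], [1,5,7], [1,7,8], [2,3,5], [2,3,8], [2,4,5], [2,6,7], [2,7,8], [3,5,6], [3,6,8], [4,5,7], [4,6,7], [4,6,8]

Hence C_0 ≅ Z^8, C_1 ≅ Z^24, C_2 ≅ Z^16.

Boundary ∂_1: C_1 → C_0 sends each edge [p,q] (with p < q) to q − p. For instance
  ∂[6,7] = [7] − [6].
As a 8×24 matrix over Z this has rank 7, with invariant factors (1,1,1,1,1,1,1).

∂_2: C_2 → C_1 acts by ∂[p,q,r] = [q,r] − [p,r] + [p,q]. For instance
  ∂[4,6,8] = [6,8] − [4,8] + [4,6],
  ∂[2,4,5] = [4,5] − [2,5] + [2,4].
The 24×16 boundary matrix has rank 15 and Smith normal form diag(1,1,1,1,1,1,1,1,1,1,1,1,1,1,1).

From H_k ≅ ker(∂_k) / im(∂_{k+1}) we obtain:

  H_1: rank ker ∂_1 − rank ∂_2 = (24 − 7) − 15 = 2, and the invariant factors of ∂_2 are all 1, so H_1 = Z^2.

(K is a triangulation of the torus T^2.)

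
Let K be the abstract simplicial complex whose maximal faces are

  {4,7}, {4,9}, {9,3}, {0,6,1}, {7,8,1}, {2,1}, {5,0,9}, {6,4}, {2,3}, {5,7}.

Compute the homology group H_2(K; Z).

Order the vertices as 0 < 1 < 2 < 3 < 4 < 5 < 6 < 7 < 8 < 9. Listing each simplex with vertices in this order, K has dimension 2 with simplices:

  0-simplices (10): [0], [1], [2], [3], [4], [5], [6], [7], [8], [9]
  1-simplices (16): [0,1], [0,5], [0,6], [0,9], [1,2], [1,6], [1,7], [1,8], [2,3], [3,9], [4,6], [4,7], [4,9], [5,7], [5,9], [7,8]
  2-simplices (3): [0,1,6], [0,5,9], [1,7,8]

Hence C_0 ≅ Z^10, C_1 ≅ Z^16, C_2 ≅ Z^3.

∂_1: C_1 → C_0 maps an edge to its endpoints' difference, ∂[p,q] = q − p.
The 10×16 boundary matrix has rank 9 and Smith normal form diag(1,1,1,1,1,1,1,1,1).

Boundary ∂_2: C_2 → C_1 maps a triangle to the signed sum of its edges. For instance
  ∂[0,5,9] = [5,9] − [0,9] + [0,5],
  ∂[0,1,6] = [1,6] − [0,6] + [0,1].
As a 16×3 matrix over Z this has rank 3, with invariant factors (1,1,1).

Now H_k = ker ∂_k / im ∂_{k+1}, so:

  H_2: rank ker ∂_2 − rank ∂_3 = (3 − 3) − 0 = 0, and there is no ∂_3, so H_2 = 0.

H_2 = 0.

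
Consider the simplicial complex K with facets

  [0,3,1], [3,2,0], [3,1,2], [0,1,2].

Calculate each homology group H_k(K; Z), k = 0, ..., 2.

We work with the vertex ordering 0 < 1 < 2 < 3. The simplices of K, each written with vertices in increasing order, are:

  0-simplices (4): [0], [1], [2], [3]
  1-simplices (6): [0,1], [0,2], [0,3], [1,2], [1,3], [2,3]
  2-simplices (4): [0,1,2], [0,1,3], [0,2,3], [1,2,3]

giving chain groups C_0 ≅ Z^4, C_1 ≅ Z^6, C_2 ≅ Z^4.

Boundary ∂_1: C_1 → C_0 maps an edge to its endpoints' difference, ∂[p,q] = q − p.
This gives a 4×6 integer matrix of rank 3; reducing to Smith normal form yields diagonal entries (1,1,1).

∂_2: C_2 → C_1 acts by ∂[p,q,r] = [q,r] − [p,r] + [p,q]. For instance
  ∂[0,1,3] = [1,3] − [0,3] + [0,1],
  ∂[0,1,2] = [1,2] − [0,2] + [0,1].
This gives a 6×4 integer matrix of rank 3; reducing to Smith normal form yields diagonal entries (1,1,1).

Computing H_k = (kernel of ∂_k) / (image of ∂_{k+1}):

  H_0: rank C_0 − rank ∂_1 = 4 − 3 = 1, and the invariant factors of ∂_1 are all 1, so H_0 = Z.
  H_1: rank ker ∂_1 − rank ∂_2 = (6 − 3) − 3 = 0, and the invariant factors of ∂_2 are all 1, so H_1 = 0.
  H_2: rank ker ∂_2 − rank ∂_3 = (4 − 3) − 0 = 1, and there is no ∂_3, so H_2 = Z.

(K is a triangulation of the 2-sphere S^2.)

H_0 ≅ Z,  H_1 = 0,  H_2 ≅ Z.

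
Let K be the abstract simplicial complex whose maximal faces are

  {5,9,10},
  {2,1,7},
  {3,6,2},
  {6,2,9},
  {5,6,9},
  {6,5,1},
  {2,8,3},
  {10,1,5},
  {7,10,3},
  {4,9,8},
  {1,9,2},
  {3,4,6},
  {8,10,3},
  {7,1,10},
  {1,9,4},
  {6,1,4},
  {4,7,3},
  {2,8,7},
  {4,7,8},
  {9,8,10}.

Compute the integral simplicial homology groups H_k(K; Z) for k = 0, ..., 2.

H_0 ≅ Z,  H_1 ≅ Z ⊕ Z/2,  H_2 = 0.

K has 10 vertices, 30 edges, 20 triangles.
rank ∂_0 = 0, rank ∂_1 = 9 ⇒ b_0 = 10 − 0 − 9 = 1; all invariant factors of ∂_1 are 1 so no torsion. So H_0 = Z.
rank ∂_1 = 9, rank ∂_2 = 20 ⇒ b_1 = 30 − 9 − 20 = 1; ∂_2 has invariant factor(s) [2] giving torsion. So H_1 = Z ⊕ Z/2.
rank ∂_2 = 20, rank ∂_3 = 0 ⇒ b_2 = 20 − 20 − 0 = 0. So H_2 = 0.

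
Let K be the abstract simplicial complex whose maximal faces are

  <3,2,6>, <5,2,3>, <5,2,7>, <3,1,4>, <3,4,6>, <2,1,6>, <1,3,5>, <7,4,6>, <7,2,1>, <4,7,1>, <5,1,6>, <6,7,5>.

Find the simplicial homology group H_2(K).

H_2 ≅ 0.

K has 7 vertices, 18 edges, 12 triangles.
rank ∂_2 = 12, rank ∂_3 = 0 ⇒ b_2 = 12 − 12 − 0 = 0. So H_2 = 0.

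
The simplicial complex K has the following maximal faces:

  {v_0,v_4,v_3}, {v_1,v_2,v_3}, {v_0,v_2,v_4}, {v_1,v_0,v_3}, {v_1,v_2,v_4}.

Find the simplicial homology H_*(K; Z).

H_0 = Z,  H_1 = Z,  H_2 = 0.

Order the vertices as v_0 < v_1 < v_2 < v_3 < v_4. Listing each simplex with vertices in this order, K has dimension 2 with simplices:

  0-simplices (5): [v_0], [v_1], [v_2], [v_3], [v_4]
  1-simplices (10): [v_0,v_1], [v_0,v_2], [v_0,v_3], [v_0,v_4], [v_1,v_2], [v_1,v_3], [v_1,v_4], [v_2,v_3], [v_2,v_4], [v_3,v_4]
  2-simplices (5): [v_0,v_1,v_3], [v_0,v_2,v_4], [v_0,v_3,v_4], [v_1,v_2,v_3], [v_1,v_2,v_4]

giving chain groups C_0 ≅ Z^5, C_1 ≅ Z^10, C_2 ≅ Z^5.

∂_1: C_1 → C_0 maps an edge to its endpoints' difference, ∂[p,q] = q − p. For instance
  ∂[v_0,v_3] = [v_3] − [v_0].
As a 5×10 matrix over Z this has rank 4, with invariant factors (1,1,1,1).

Boundary ∂_2: C_2 → C_1 maps a triangle to the signed sum of its edges. For instance
  ∂[v_0,v_2,v_4] = [v_2,v_4] − [v_0,v_4] + [v_0,v_2],
  ∂[v_1,v_2,v_3] = [v_2,v_3] − [v_1,v_3] + [v_1,v_2].
The resulting 10×5 matrix has rank 5, and its Smith normal form has invariant factors (1,1,1,1,1).

Reading off H_k = ker ∂_k / im ∂_{k+1}:

  H_0: rank C_0 − rank ∂_1 = 5 − 4 = 1, and the invariant factors of ∂_1 are all 1, so H_0 = Z.
  H_1: rank ker ∂_1 − rank ∂_2 = (10 − 4) − 5 = 1, and the invariant factors of ∂_2 are all 1, so H_1 = Z.
  H_2: rank ker ∂_2 − rank ∂_3 = (5 − 5) − 0 = 0, and there is no ∂_3, so H_2 = 0.

(K is a triangulation of the Möbius band.)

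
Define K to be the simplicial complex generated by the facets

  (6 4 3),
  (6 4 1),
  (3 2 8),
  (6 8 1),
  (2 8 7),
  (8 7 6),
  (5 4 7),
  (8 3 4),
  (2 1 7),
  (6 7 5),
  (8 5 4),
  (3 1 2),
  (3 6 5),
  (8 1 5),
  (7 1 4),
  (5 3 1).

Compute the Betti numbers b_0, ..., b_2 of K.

Take the total order 1 < 2 < 3 < 4 < 5 < 6 < 7 < 8 on the vertex set. Then K (dimension 2) consists of the simplices:

  0-simplices (8): [1], [2], [3], [4], [5], [6], [7], [8]
  1-simplices (24): (24 of them)
  2-simplices (16): [1,2,3], [1,2,7], [1,3,5], [1,4,6], [1,4,7], [1,5,8], [1,6,8], [2,3,8], [2,7,8], [3,4,6], [3,4,8], [3,5,6], [4,5,7], [4,5,8], [5,6,7], [6,7,8]

Hence C_0 ≅ Z^8, C_1 ≅ Z^24, C_2 ≅ Z^16.

The boundary map ∂_1: C_1 → C_0 is given by ∂[p,q] = [q] − [p].
The resulting 8×24 matrix has rank 7, and its Smith normal form has invariant factors (1,1,1,1,1,1,1).

∂_2: C_2 → C_1 maps a triangle to the signed sum of its edges. For instance
  ∂[1,2,3] = [2,3] − [1,3] + [1,2],
  ∂[3,5,6] = [5,6] − [3,6] + [3,5].
The 24×16 boundary matrix has rank 15 and Smith normal form diag(1,1,1,1,1,1,1,1,1,1,1,1,1,1,1).

Now H_k = ker ∂_k / im ∂_{k+1}, so:

  H_0: rank C_0 − rank ∂_1 = 8 − 7 = 1, and the invariant factors of ∂_1 are all 1, so H_0 = Z.
  H_1: rank ker ∂_1 − rank ∂_2 = (24 − 7) − 15 = 2, and the invariant factors of ∂_2 are all 1, so H_1 = Z^2.
  H_2: rank ker ∂_2 − rank ∂_3 = (16 − 15) − 0 = 1, and there is no ∂_3, so H_2 = Z.

(K is a triangulation of the torus T^2.)

Hence the Betti numbers are b_0 = 1, b_1 = 2, b_2 = 1.

b_0 = 1, b_1 = 2, b_2 = 1.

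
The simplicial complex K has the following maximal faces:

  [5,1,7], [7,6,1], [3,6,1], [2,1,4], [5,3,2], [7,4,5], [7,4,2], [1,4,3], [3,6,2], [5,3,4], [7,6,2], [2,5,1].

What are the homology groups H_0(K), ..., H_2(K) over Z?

Take the total order 1 < 2 < 3 < 4 < 5 < 6 < 7 on the vertex set. Then K (dimension 2) consists of the simplices:

  0-simplices (7): [1], [2], [3], [4], [5], [6], [7]
  1-simplices (18): [1,2], [1,3], [1,4], [1,5], [1,6], [1,7], [2,3], [2,4], [2,5], [2,6], [2,7], [3,4], [3,5], [3,6], [4,5], [4,7], [5,7], [6,7]
  2-simplices (12): [1,2,4], [1,2,5], [1,3,4], [1,3,6], [1,5,7], [1,6,7], [2,3,5], [2,3,6], [2,4,7], [2,6,7], [3,4,5], [4,5,7]

giving chain groups C_0 ≅ Z^7, C_1 ≅ Z^18, C_2 ≅ Z^12.

Boundary ∂_1: C_1 → C_0 sends each edge [p,q] (with p < q) to q − p.
This gives a 7×18 integer matrix of rank 6; reducing to Smith normal form yields diagonal entries (1,1,1,1,1,1).

∂_2: C_2 → C_1 acts by ∂[p,q,r] = [q,r] − [p,r] + [p,q]. For instance
  ∂[2,6,7] = [6,7] − [2,7] + [2,6],
  ∂[1,3,4] = [3,4] − [1,4] + [1,3].
As a 18×12 matrix over Z this has rank 12, with invariant factors (1,1,1,1,1,1,1,1,1,1,1,2).

From H_k ≅ ker(∂_k) / im(∂_{k+1}) we obtain:

  H_0: rank C_0 − rank ∂_1 = 7 − 6 = 1, and the invariant factors of ∂_1 are all 1, so H_0 = Z.
  H_1: rank ker ∂_1 − rank ∂_2 = (18 − 6) − 12 = 0, and ∂_2 has invariant factor 2 > 1, so H_1 = Z/2.
  H_2: rank ker ∂_2 − rank ∂_3 = (12 − 12) − 0 = 0, and there is no ∂_3, so H_2 = 0.

H_0 ≅ Z,  H_1 ≅ Z/2,  H_2 = 0.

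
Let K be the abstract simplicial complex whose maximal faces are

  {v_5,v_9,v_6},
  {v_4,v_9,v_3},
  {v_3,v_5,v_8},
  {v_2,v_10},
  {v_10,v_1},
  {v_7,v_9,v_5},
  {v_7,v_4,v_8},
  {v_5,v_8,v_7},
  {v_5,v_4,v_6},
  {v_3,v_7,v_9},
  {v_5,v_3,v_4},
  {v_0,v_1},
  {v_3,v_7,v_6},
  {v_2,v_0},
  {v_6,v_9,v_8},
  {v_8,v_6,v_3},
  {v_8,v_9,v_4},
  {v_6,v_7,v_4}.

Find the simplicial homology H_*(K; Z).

We work with the vertex ordering v_0 < v_1 < v_2 < v_3 < v_4 < v_5 < v_6 < v_7 < v_8 < v_9 < v_10. The simplices of K, each written with vertices in increasing order, are:

  0-simplices (11): [v_0], [v_1], [v_2], [v_3], [v_4], [v_5], [v_6], [v_7], [v_8], [v_9], [v_10]
  1-simplices (25): (25 of them)
  2-simplices (14): (14 of them)

so the chain groups are C_0 ≅ Z^11, C_1 ≅ Z^25, C_2 ≅ Z^14.

Boundary ∂_1: C_1 → C_0 sends each edge [p,q] (with p < q) to q − p.
The resulting 11×25 matrix has rank 9, and its Smith normal form has invariant factors (1,1,1,1,1,1,1,1,1).

Boundary ∂_2: C_2 → C_1 acts by ∂[p,q,r] = [q,r] − [p,r] + [p,q]. For instance
  ∂[v_5,v_6,v_9] = [v_6,v_9] − [v_5,v_9] + [v_5,v_6],
  ∂[v_3,v_7,v_9] = [v_7,v_9] − [v_3,v_9] + [v_3,v_7].
This gives a 25×14 integer matrix of rank 13; reducing to Smith normal form yields diagonal entries (1,1,1,1,1,1,1,1,1,1,1,1,1).

Now H_k = ker ∂_k / im ∂_{k+1}, so:

  H_0: rank C_0 − rank ∂_1 = 11 − 9 = 2, and the invariant factors of ∂_1 are all 1, so H_0 ≅ Z^2.
  H_1: rank ker ∂_1 − rank ∂_2 = (25 − 9) − 13 = 3, and the invariant factors of ∂_2 are all 1, so H_1 ≅ Z^3.
  H_2: rank ker ∂_2 − rank ∂_3 = (14 − 13) − 0 = 1, and there is no ∂_3, so H_2 ≅ Z.

(K is a triangulation of the disjoint union of the torus T^2 and the circle S^1.)

H_0 = Z^2,  H_1 = Z^3,  H_2 = Z.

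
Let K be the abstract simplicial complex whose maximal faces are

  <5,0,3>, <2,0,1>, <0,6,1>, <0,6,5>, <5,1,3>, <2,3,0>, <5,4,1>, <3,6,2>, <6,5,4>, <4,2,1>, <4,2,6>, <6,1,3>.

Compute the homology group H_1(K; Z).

H_1 = Z_2.

Take the total order 0 < 1 < 2 < 3 < 4 < 5 < 6 on the vertex set. Then K (dimension 2) consists of the simplices:

  0-simplices (7): [0], [1], [2], [3], [4], [5], [6]
  1-simplices (18): [0,1], [0,2], [0,3], [0,5], [0,6], [1,2], [1,3], [1,4], [1,5], [1,6], [2,3], [2,4], [2,6], [3,5], [3,6], [4,5], [4,6], [5,6]
  2-simplices (12): [0,1,2], [0,1,6], [0,2,3], [0,3,5], [0,5,6], [1,2,4], [1,3,5], [1,3,6], [1,4,5], [2,3,6], [2,4,6], [4,5,6]

Hence C_0 ≅ Z^7, C_1 ≅ Z^18, C_2 ≅ Z^12.

The boundary map ∂_1: C_1 → C_0 sends each edge [p,q] (with p < q) to q − p.
This gives a 7×18 integer matrix of rank 6; reducing to Smith normal form yields diagonal entries (1,1,1,1,1,1).

The boundary map ∂_2: C_2 → C_1 maps a triangle to the signed sum of its edges. For instance
  ∂[2,4,6] = [4,6] − [2,6] + [2,4],
  ∂[0,2,3] = [2,3] − [0,3] + [0,2].
This gives a 18×12 integer matrix of rank 12; reducing to Smith normal form yields diagonal entries (1,1,1,1,1,1,1,1,1,1,1,2).

From H_k ≅ ker(∂_k) / im(∂_{k+1}) we obtain:

  H_1: rank ker ∂_1 − rank ∂_2 = (18 − 6) − 12 = 0, and ∂_2 has invariant factor 2 > 1, so H_1 ≅ Z_2.

(K is a triangulation of the real projective plane RP^2.)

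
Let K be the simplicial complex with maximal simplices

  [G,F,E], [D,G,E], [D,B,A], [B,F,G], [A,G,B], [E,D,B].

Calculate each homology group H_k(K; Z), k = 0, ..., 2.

H_0 ≅ Z,  H_1 ≅ Z,  H_2 = 0.

We work with the vertex ordering A < B < D < E < F < G. The simplices of K, each written with vertices in increasing order, are:

  0-simplices (6): A, B, D, E, F, G
  1-simplices (12): AB, AD, AG, BD, BE, BF, BG, DE, DG, EF, EG, FG
  2-simplices (6): ABD, ABG, BDE, BFG, DEG, EFG

giving chain groups C_0 ≅ Z^6, C_1 ≅ Z^12, C_2 ≅ Z^6.

The boundary map ∂_1: C_1 → C_0 sends each edge [p,q] (with p < q) to q − p. For instance
  ∂FG = G − F.
The resulting 6×12 matrix has rank 5, and its Smith normal form has invariant factors (1,1,1,1,1).

Boundary ∂_2: C_2 → C_1 sends each 2-simplex [p,q,r] to [q,r] − [p,r] + [p,q]. For instance
  ∂EFG = FG − EG + EF,
  ∂DEG = EG − DG + DE.
The 12×6 boundary matrix has rank 6 and Smith normal form diag(1,1,1,1,1,1).

From H_k ≅ ker(∂_k) / im(∂_{k+1}) we obtain:

  H_0: rank C_0 − rank ∂_1 = 6 − 5 = 1, and the invariant factors of ∂_1 are all 1, so H_0 ≅ Z.
  H_1: rank ker ∂_1 − rank ∂_2 = (12 − 5) − 6 = 1, and the invariant factors of ∂_2 are all 1, so H_1 ≅ Z.
  H_2: rank ker ∂_2 − rank ∂_3 = (6 − 6) − 0 = 0, and there is no ∂_3, so H_2 ≅ 0.

As a check, the Euler characteristic is 6 − 12 + 6 = 0, which agrees with 1 − 1 + 0 = 0.
(K is a triangulation of the cylinder S^1 x I.)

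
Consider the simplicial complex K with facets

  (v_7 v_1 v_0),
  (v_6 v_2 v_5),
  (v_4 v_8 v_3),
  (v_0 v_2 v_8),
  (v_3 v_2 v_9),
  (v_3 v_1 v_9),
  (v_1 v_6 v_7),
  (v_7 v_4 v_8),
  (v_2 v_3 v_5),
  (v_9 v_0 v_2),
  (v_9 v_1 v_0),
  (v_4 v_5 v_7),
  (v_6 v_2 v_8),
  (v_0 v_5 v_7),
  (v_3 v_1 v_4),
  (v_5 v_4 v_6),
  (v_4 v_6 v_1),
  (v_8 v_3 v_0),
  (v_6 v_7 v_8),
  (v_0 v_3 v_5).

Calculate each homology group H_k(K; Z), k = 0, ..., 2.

Fix the vertex order v_0 < v_1 < v_2 < v_3 < v_4 < v_5 < v_6 < v_7 < v_8 < v_9 and write every simplex with vertices in increasing order. Then dim K = 2 and the simplices of K are:

  0-simplices (10): [v_0], [v_1], [v_2], [v_3], [v_4], [v_5], [v_6], [v_7], [v_8], [v_9]
  1-simplices (30): (30 of them)
  2-simplices (20): (20 of them)

giving chain groups C_0 ≅ Z^10, C_1 ≅ Z^30, C_2 ≅ Z^20.

Boundary ∂_1: C_1 → C_0 is given by ∂[p,q] = [q] − [p].
The resulting 10×30 matrix has rank 9, and its Smith normal form has invariant factors (1,1,1,1,1,1,1,1,1).

The boundary map ∂_2: C_2 → C_1 acts by ∂[p,q,r] = [q,r] − [p,r] + [p,q]. For instance
  ∂[v_1,v_3,v_9] = [v_3,v_9] − [v_1,v_9] + [v_1,v_3],
  ∂[v_2,v_3,v_9] = [v_3,v_9] − [v_2,v_9] + [v_2,v_3].
The 30×20 boundary matrix has rank 20 and Smith normal form diag(1,1,1,1,1,1,1,1,1,1,1,1,1,1,1,1,1,1,1,2).

Now H_k = ker ∂_k / im ∂_{k+1}, so:

  H_0: rank C_0 − rank ∂_1 = 10 − 9 = 1, and the invariant factors of ∂_1 are all 1, so H_0 ≅ Z.
  H_1: rank ker ∂_1 − rank ∂_2 = (30 − 9) − 20 = 1, and ∂_2 has invariant factor 2 > 1, so H_1 ≅ Z ⊕ Z/2Z.
  H_2: rank ker ∂_2 − rank ∂_3 = (20 − 20) − 0 = 0, and there is no ∂_3, so H_2 ≅ 0.

As a check, the Euler characteristic is 10 − 30 + 20 = 0, which agrees with 1 − 1 + 0 = 0.

H_0 ≅ Z,  H_1 ≅ Z ⊕ Z/2Z,  H_2 = 0.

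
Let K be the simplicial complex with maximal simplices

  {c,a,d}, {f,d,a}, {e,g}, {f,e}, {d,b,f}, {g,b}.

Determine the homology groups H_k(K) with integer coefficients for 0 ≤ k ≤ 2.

H_0 = Z,  H_1 = Z,  H_2 = 0.

Fix the vertex order a < b < c < d < e < f < g and write every simplex with vertices in increasing order. Then dim K = 2 and the simplices of K are:

  0-simplices (7): a, b, c, d, e, f, g
  1-simplices (10): ac, ad, af, bd, bf, bg, cd, df, ef, eg
  2-simplices (3): acd, adf, bdf

so the chain groups are C_0 ≅ Z^7, C_1 ≅ Z^10, C_2 ≅ Z^3.

∂_1: C_1 → C_0 is given by ∂[p,q] = [q] − [p]. For instance
  ∂bd = d − b.
The resulting 7×10 matrix has rank 6, and its Smith normal form has invariant factors (1,1,1,1,1,1).

Boundary ∂_2: C_2 → C_1 sends each 2-simplex [p,q,r] to [q,r] − [p,r] + [p,q]. For instance
  ∂adf = df − af + ad,
  ∂acd = cd − ad + ac.
This gives a 10×3 integer matrix of rank 3; reducing to Smith normal form yields diagonal entries (1,1,1).

From H_k ≅ ker(∂_k) / im(∂_{k+1}) we obtain:

  H_0: rank C_0 − rank ∂_1 = 7 − 6 = 1, and the invariant factors of ∂_1 are all 1, so H_0 ≅ Z.
  H_1: rank ker ∂_1 − rank ∂_2 = (10 − 6) − 3 = 1, and the invariant factors of ∂_2 are all 1, so H_1 ≅ Z.
  H_2: rank ker ∂_2 − rank ∂_3 = (3 − 3) − 0 = 0, and there is no ∂_3, so H_2 ≅ 0.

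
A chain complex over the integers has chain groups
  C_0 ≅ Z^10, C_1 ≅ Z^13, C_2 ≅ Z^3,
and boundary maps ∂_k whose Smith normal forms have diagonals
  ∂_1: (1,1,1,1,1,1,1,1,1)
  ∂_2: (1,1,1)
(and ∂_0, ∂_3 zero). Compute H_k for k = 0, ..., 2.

H_0: b_0 = 10 − 0 − 9 = 1; torsion from ∂_1 factors > 1: none. So H_0 = Z.
H_1: b_1 = 13 − 9 − 3 = 1; torsion from ∂_2 factors > 1: none. So H_1 = Z.
H_2: b_2 = 3 − 3 − 0 = 0; torsion from ∂_3 factors > 1: none. So H_2 = 0.

H_0 = Z,  H_1 = Z,  H_2 = 0.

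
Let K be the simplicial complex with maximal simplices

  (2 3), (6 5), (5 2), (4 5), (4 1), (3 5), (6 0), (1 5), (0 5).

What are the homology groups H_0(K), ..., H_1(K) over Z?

K has 7 vertices, 9 edges.
rank ∂_0 = 0, rank ∂_1 = 6 ⇒ b_0 = 7 − 0 − 6 = 1; all invariant factors of ∂_1 are 1 so no torsion. So H_0 ≅ Z.
rank ∂_1 = 6, rank ∂_2 = 0 ⇒ b_1 = 9 − 6 − 0 = 3. So H_1 ≅ Z^3.

H_0 ≅ Z,  H_1 ≅ Z^3.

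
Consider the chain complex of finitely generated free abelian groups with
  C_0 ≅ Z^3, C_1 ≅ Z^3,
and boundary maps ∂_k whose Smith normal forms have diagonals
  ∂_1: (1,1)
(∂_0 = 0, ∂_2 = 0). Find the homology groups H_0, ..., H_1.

H_0: b_0 = 3 − 0 − 2 = 1; torsion from ∂_1 factors > 1: none. So H_0 = Z.
H_1: b_1 = 3 − 2 − 0 = 1; torsion from ∂_2 factors > 1: none. So H_1 = Z.

H_0 = Z,  H_1 = Z.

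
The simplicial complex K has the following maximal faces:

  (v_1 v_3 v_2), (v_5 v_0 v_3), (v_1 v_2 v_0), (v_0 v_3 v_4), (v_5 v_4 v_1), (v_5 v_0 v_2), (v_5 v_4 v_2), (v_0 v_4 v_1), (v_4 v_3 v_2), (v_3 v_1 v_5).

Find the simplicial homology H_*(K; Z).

Order the vertices as v_0 < v_1 < v_2 < v_3 < v_4 < v_5. Listing each simplex with vertices in this order, K has dimension 2 with simplices:

  0-simplices (6): [v_0], [v_1], [v_2], [v_3], [v_4], [v_5]
  1-simplices (15): (15 of them)
  2-simplices (10): [v_0,v_1,v_2], [v_0,v_1,v_4], [v_0,v_2,v_5], [v_0,v_3,v_4], [v_0,v_3,v_5], [v_1,v_2,v_3], [v_1,v_3,v_5], [v_1,v_4,v_5], [v_2,v_3,v_4], [v_2,v_4,v_5]

Hence C_0 ≅ Z^6, C_1 ≅ Z^15, C_2 ≅ Z^10.

The boundary map ∂_1: C_1 → C_0 is given by ∂[p,q] = [q] − [p].
The 6×15 boundary matrix has rank 5 and Smith normal form diag(1,1,1,1,1).

∂_2: C_2 → C_1 sends each 2-simplex [p,q,r] to [q,r] − [p,r] + [p,q]. For instance
  ∂[v_0,v_3,v_4] = [v_3,v_4] − [v_0,v_4] + [v_0,v_3],
  ∂[v_2,v_4,v_5] = [v_4,v_5] − [v_2,v_5] + [v_2,v_4].
As a 15×10 matrix over Z this has rank 10, with invariant factors (1,1,1,1,1,1,1,1,1,2).

Computing H_k = (kernel of ∂_k) / (image of ∂_{k+1}):

  H_0: rank C_0 − rank ∂_1 = 6 − 5 = 1, and the invariant factors of ∂_1 are all 1, so H_0 = Z.
  H_1: rank ker ∂_1 − rank ∂_2 = (15 − 5) − 10 = 0, and ∂_2 has invariant factor 2 > 1, so H_1 = Z/2.
  H_2: rank ker ∂_2 − rank ∂_3 = (10 − 10) − 0 = 0, and there is no ∂_3, so H_2 = 0.

(K is a triangulation of the real projective plane RP^2.)

H_0 ≅ Z,  H_1 ≅ Z/2,  H_2 = 0.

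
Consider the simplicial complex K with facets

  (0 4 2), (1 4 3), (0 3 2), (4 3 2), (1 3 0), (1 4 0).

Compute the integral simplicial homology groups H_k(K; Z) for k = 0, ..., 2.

We work with the vertex ordering 0 < 1 < 2 < 3 < 4. The simplices of K, each written with vertices in increasing order, are:

  0-simplices (5): [0], [1], [2], [3], [4]
  1-simplices (9): [0,1], [0,2], [0,3], [0,4], [1,3], [1,4], [2,3], [2,4], [3,4]
  2-simplices (6): [0,1,3], [0,1,4], [0,2,3], [0,2,4], [1,3,4], [2,3,4]

Hence C_0 ≅ Z^5, C_1 ≅ Z^9, C_2 ≅ Z^6.

∂_1: C_1 → C_0 maps an edge to its endpoints' difference, ∂[p,q] = q − p.
This gives a 5×9 integer matrix of rank 4; reducing to Smith normal form yields diagonal entries (1,1,1,1).

∂_2: C_2 → C_1 sends each 2-simplex [p,q,r] to [q,r] − [p,r] + [p,q]. For instance
  ∂[0,2,3] = [2,3] − [0,3] + [0,2],
  ∂[2,3,4] = [3,4] − [2,4] + [2,3].
This gives a 9×6 integer matrix of rank 5; reducing to Smith normal form yields diagonal entries (1,1,1,1,1).

Computing H_k = (kernel of ∂_k) / (image of ∂_{k+1}):

  H_0: rank C_0 − rank ∂_1 = 5 − 4 = 1, and the invariant factors of ∂_1 are all 1, so H_0 = Z.
  H_1: rank ker ∂_1 − rank ∂_2 = (9 − 4) − 5 = 0, and the invariant factors of ∂_2 are all 1, so H_1 = 0.
  H_2: rank ker ∂_2 − rank ∂_3 = (6 − 5) − 0 = 1, and there is no ∂_3, so H_2 = Z.

As a check, the Euler characteristic is 5 − 9 + 6 = 2, which agrees with 1 − 0 + 1 = 2.
(K is a triangulation of the 2-sphere S^2.)

H_0 = Z,  H_1 = 0,  H_2 = Z.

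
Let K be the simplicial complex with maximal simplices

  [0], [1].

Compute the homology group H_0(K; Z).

H_0 = Z^2.

Take the total order 0 < 1 on the vertex set. Then K (dimension 0) consists of the simplices:

  0-simplices (2): [0], [1]

Hence C_0 ≅ Z^2.

From H_k ≅ ker(∂_k) / im(∂_{k+1}) we obtain:

  H_0: rank C_0 − rank ∂_1 = 2 − 0 = 2, and there is no ∂_1, so H_0 = Z^2.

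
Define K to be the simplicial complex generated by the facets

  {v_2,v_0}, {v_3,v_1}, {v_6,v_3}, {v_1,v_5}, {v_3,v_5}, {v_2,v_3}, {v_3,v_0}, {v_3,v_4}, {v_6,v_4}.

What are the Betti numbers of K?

We work with the vertex ordering v_0 < v_1 < v_2 < v_3 < v_4 < v_5 < v_6. The simplices of K, each written with vertices in increasing order, are:

  0-simplices (7): [v_0], [v_1], [v_2], [v_3], [v_4], [v_5], [v_6]
  1-simplices (9): [v_0,v_2], [v_0,v_3], [v_1,v_3], [v_1,v_5], [v_2,v_3], [v_3,v_4], [v_3,v_5], [v_3,v_6], [v_4,v_6]

Hence C_0 ≅ Z^7, C_1 ≅ Z^9.

Boundary ∂_1: C_1 → C_0 maps an edge to its endpoints' difference, ∂[p,q] = q − p.
This gives a 7×9 integer matrix of rank 6; reducing to Smith normal form yields diagonal entries (1,1,1,1,1,1).

From H_k ≅ ker(∂_k) / im(∂_{k+1}) we obtain:

  H_0: rank C_0 − rank ∂_1 = 7 − 6 = 1, and the invariant factors of ∂_1 are all 1, so H_0 ≅ Z.
  H_1: rank ker ∂_1 − rank ∂_2 = (9 − 6) − 0 = 3, and there is no ∂_2, so H_1 ≅ Z^3.

Hence the Betti numbers are b_0 = 1, b_1 = 3.

b_0 = 1, b_1 = 3.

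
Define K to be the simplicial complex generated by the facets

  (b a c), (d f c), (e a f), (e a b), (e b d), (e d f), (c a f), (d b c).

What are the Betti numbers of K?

b_0 = 1, b_1 = 0, b_2 = 1.

Take the total order a < b < c < d < e < f on the vertex set. Then K (dimension 2) consists of the simplices:

  0-simplices (6): a, b, c, d, e, f
  1-simplices (12): ab, ac, ae, af, bc, bd, be, cd, cf, de, df, ef
  2-simplices (8): abc, abe, acf, aef, bcd, bde, cdf, def

Hence C_0 ≅ Z^6, C_1 ≅ Z^12, C_2 ≅ Z^8.

Boundary ∂_1: C_1 → C_0 is given by ∂[p,q] = [q] − [p]. For instance
  ∂bd = d − b.
As a 6×12 matrix over Z this has rank 5, with invariant factors (1,1,1,1,1).

Boundary ∂_2: C_2 → C_1 sends each 2-simplex [p,q,r] to [q,r] − [p,r] + [p,q]. For instance
  ∂cdf = df − cf + cd,
  ∂abc = bc − ac + ab.
As a 12×8 matrix over Z this has rank 7, with invariant factors (1,1,1,1,1,1,1).

Now H_k = ker ∂_k / im ∂_{k+1}, so:

  H_0: rank C_0 − rank ∂_1 = 6 − 5 = 1, and the invariant factors of ∂_1 are all 1, so H_0 = Z.
  H_1: rank ker ∂_1 − rank ∂_2 = (12 − 5) − 7 = 0, and the invariant factors of ∂_2 are all 1, so H_1 = 0.
  H_2: rank ker ∂_2 − rank ∂_3 = (8 − 7) − 0 = 1, and there is no ∂_3, so H_2 = Z.

Hence the Betti numbers are b_0 = 1, b_1 = 0, b_2 = 1.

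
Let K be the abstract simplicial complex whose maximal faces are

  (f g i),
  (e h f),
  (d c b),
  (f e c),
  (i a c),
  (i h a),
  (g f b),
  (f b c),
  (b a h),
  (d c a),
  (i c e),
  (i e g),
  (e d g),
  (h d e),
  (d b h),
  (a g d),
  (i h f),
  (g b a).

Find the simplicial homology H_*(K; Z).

We work with the vertex ordering a < b < c < d < e < f < g < h < i. The simplices of K, each written with vertices in increasing order, are:

  0-simplices (9): a, b, c, d, e, f, g, h, i
  1-simplices (27): ab, ac, ad, ag, ah, ai, bc, bd, bf, bg, bh, cd, ce, cf, ci, de, dg, dh, ef, eg, eh, ei, fg, fh, fi, gi, hi
  2-simplices (18): abg, abh, acd, aci, adg, ahi, bcd, bcf, bdh, bfg, cef, cei, deg, deh, efh, egi, fgi, fhi

Hence C_0 ≅ Z^9, C_1 ≅ Z^27, C_2 ≅ Z^18.

Boundary ∂_1: C_1 → C_0 is given by ∂[p,q] = [q] − [p].
As a 9×27 matrix over Z this has rank 8, with invariant factors (1,1,1,1,1,1,1,1).

∂_2: C_2 → C_1 acts by ∂[p,q,r] = [q,r] − [p,r] + [p,q]. For instance
  ∂acd = cd − ad + ac,
  ∂adg = dg − ag + ad.
This gives a 27×18 integer matrix of rank 18; reducing to Smith normal form yields diagonal entries (1,1,1,1,1,1,1,1,1,1,1,1,1,1,1,1,1,2).

From H_k ≅ ker(∂_k) / im(∂_{k+1}) we obtain:

  H_0: rank C_0 − rank ∂_1 = 9 − 8 = 1, and the invariant factors of ∂_1 are all 1, so H_0 = Z.
  H_1: rank ker ∂_1 − rank ∂_2 = (27 − 8) − 18 = 1, and ∂_2 has invariant factor 2 > 1, so H_1 = Z ⊕ Z_2.
  H_2: rank ker ∂_2 − rank ∂_3 = (18 − 18) − 0 = 0, and there is no ∂_3, so H_2 = 0.

H_0 = Z,  H_1 = Z ⊕ Z_2,  H_2 = 0.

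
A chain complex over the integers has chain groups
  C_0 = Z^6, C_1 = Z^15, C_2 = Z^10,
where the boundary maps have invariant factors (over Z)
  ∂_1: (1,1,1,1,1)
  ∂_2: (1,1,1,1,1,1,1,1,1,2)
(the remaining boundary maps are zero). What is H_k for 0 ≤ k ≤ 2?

H_0: b_0 = 6 − 0 − 5 = 1; torsion from ∂_1 factors > 1: none. So H_0 = Z.
H_1: b_1 = 15 − 5 − 10 = 0; torsion from ∂_2 factors > 1: [2]. So H_1 = Z_2.
H_2: b_2 = 10 − 10 − 0 = 0; torsion from ∂_3 factors > 1: none. So H_2 = 0.

H_0 = Z,  H_1 = Z_2,  H_2 = 0.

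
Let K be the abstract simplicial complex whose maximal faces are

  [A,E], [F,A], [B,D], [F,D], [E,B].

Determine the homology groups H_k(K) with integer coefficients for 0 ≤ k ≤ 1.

H_0 = Z,  H_1 = Z.

K has 5 vertices, 5 edges.
rank ∂_0 = 0, rank ∂_1 = 4 ⇒ b_0 = 5 − 0 − 4 = 1; all invariant factors of ∂_1 are 1 so no torsion. So H_0 ≅ Z.
rank ∂_1 = 4, rank ∂_2 = 0 ⇒ b_1 = 5 − 4 − 0 = 1. So H_1 ≅ Z.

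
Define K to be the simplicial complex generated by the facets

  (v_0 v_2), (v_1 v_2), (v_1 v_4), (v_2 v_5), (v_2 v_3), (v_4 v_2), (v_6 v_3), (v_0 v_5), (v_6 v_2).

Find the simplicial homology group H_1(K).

H_1 ≅ Z^3.

Order the vertices as v_0 < v_1 < v_2 < v_3 < v_4 < v_5 < v_6. Listing each simplex with vertices in this order, K has dimension 1 with simplices:

  0-simplices (7): [v_0], [v_1], [v_2], [v_3], [v_4], [v_5], [v_6]
  1-simplices (9): [v_0,v_2], [v_0,v_5], [v_1,v_2], [v_1,v_4], [v_2,v_3], [v_2,v_4], [v_2,v_5], [v_2,v_6], [v_3,v_6]

giving chain groups C_0 ≅ Z^7, C_1 ≅ Z^9.

The boundary map ∂_1: C_1 → C_0 is given by ∂[p,q] = [q] − [p]. For instance
  ∂[v_0,v_5] = [v_5] − [v_0].
As a 7×9 matrix over Z this has rank 6, with invariant factors (1,1,1,1,1,1).

Now H_k = ker ∂_k / im ∂_{k+1}, so:

  H_1: rank ker ∂_1 − rank ∂_2 = (9 − 6) − 0 = 3, and there is no ∂_2, so H_1 = Z^3.

(K is a triangulation of a wedge of 3 circles.)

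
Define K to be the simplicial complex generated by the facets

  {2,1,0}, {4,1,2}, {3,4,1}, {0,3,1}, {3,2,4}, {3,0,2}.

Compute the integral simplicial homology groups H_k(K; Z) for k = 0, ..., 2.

H_0 = Z,  H_1 = 0,  H_2 = Z.

Order the vertices as 0 < 1 < 2 < 3 < 4. Listing each simplex with vertices in this order, K has dimension 2 with simplices:

  0-simplices (5): [0], [1], [2], [3], [4]
  1-simplices (9): [0,1], [0,2], [0,3], [1,2], [1,3], [1,4], [2,3], [2,4], [3,4]
  2-simplices (6): [0,1,2], [0,1,3], [0,2,3], [1,2,4], [1,3,4], [2,3,4]

Hence C_0 ≅ Z^5, C_1 ≅ Z^9, C_2 ≅ Z^6.

Boundary ∂_1: C_1 → C_0 is given by ∂[p,q] = [q] − [p]. For instance
  ∂[0,1] = [1] − [0].
This gives a 5×9 integer matrix of rank 4; reducing to Smith normal form yields diagonal entries (1,1,1,1).

∂_2: C_2 → C_1 sends each 2-simplex [p,q,r] to [q,r] − [p,r] + [p,q]. For instance
  ∂[0,1,3] = [1,3] − [0,3] + [0,1],
  ∂[0,1,2] = [1,2] − [0,2] + [0,1].
The resulting 9×6 matrix has rank 5, and its Smith normal form has invariant factors (1,1,1,1,1).

Reading off H_k = ker ∂_k / im ∂_{k+1}:

  H_0: rank C_0 − rank ∂_1 = 5 − 4 = 1, and the invariant factors of ∂_1 are all 1, so H_0 = Z.
  H_1: rank ker ∂_1 − rank ∂_2 = (9 − 4) − 5 = 0, and the invariant factors of ∂_2 are all 1, so H_1 = 0.
  H_2: rank ker ∂_2 − rank ∂_3 = (6 − 5) − 0 = 1, and there is no ∂_3, so H_2 = Z.

As a check, the Euler characteristic is 5 − 9 + 6 = 2, which agrees with 1 − 0 + 1 = 2.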